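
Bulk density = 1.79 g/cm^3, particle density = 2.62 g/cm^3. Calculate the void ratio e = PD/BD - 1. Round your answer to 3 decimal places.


Step 1: e = PD / BD - 1
Step 2: e = 2.62 / 1.79 - 1
Step 3: e = 1.46369 - 1
Step 4: e = 0.464

0.464


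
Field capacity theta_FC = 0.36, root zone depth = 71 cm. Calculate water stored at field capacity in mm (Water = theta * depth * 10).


Step 1: Water (mm) = theta_FC * depth (cm) * 10
Step 2: Water = 0.36 * 71 * 10
Step 3: Water = 255.6 mm

255.6


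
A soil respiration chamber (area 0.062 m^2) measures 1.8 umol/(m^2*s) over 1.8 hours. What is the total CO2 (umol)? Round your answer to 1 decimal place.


Step 1: Convert time to seconds: 1.8 hr * 3600 = 6480.0 s
Step 2: Total = flux * area * time_s
Step 3: Total = 1.8 * 0.062 * 6480.0
Step 4: Total = 723.2 umol

723.2


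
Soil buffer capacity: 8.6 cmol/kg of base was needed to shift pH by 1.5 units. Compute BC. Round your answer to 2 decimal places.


Step 1: BC = change in base / change in pH
Step 2: BC = 8.6 / 1.5
Step 3: BC = 5.73 cmol/(kg*pH unit)

5.73


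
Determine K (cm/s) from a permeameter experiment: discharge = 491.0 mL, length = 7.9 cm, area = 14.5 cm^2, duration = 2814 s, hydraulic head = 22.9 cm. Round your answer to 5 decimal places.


Step 1: K = Q * L / (A * t * h)
Step 2: Numerator = 491.0 * 7.9 = 3878.9
Step 3: Denominator = 14.5 * 2814 * 22.9 = 934388.7
Step 4: K = 3878.9 / 934388.7 = 0.00415 cm/s

0.00415


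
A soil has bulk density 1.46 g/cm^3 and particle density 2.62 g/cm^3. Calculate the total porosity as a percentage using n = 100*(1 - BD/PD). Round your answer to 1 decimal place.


Step 1: Formula: n = 100 * (1 - BD / PD)
Step 2: n = 100 * (1 - 1.46 / 2.62)
Step 3: n = 100 * (1 - 0.55725)
Step 4: n = 44.3%

44.3


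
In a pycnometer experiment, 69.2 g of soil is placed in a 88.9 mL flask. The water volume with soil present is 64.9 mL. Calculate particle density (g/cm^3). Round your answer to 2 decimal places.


Step 1: Volume of solids = flask volume - water volume with soil
Step 2: V_solids = 88.9 - 64.9 = 24.0 mL
Step 3: Particle density = mass / V_solids = 69.2 / 24.0 = 2.88 g/cm^3

2.88


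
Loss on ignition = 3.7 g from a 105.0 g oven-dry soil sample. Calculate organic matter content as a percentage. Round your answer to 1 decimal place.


Step 1: OM% = 100 * LOI / sample mass
Step 2: OM = 100 * 3.7 / 105.0
Step 3: OM = 3.5%

3.5


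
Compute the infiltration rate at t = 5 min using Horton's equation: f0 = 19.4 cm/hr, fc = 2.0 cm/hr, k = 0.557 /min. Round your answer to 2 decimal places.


Step 1: f = fc + (f0 - fc) * exp(-k * t)
Step 2: exp(-0.557 * 5) = 0.061729
Step 3: f = 2.0 + (19.4 - 2.0) * 0.061729
Step 4: f = 2.0 + 17.4 * 0.061729
Step 5: f = 3.07 cm/hr

3.07


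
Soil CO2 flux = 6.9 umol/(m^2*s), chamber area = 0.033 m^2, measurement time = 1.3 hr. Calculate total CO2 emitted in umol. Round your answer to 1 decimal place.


Step 1: Convert time to seconds: 1.3 hr * 3600 = 4680.0 s
Step 2: Total = flux * area * time_s
Step 3: Total = 6.9 * 0.033 * 4680.0
Step 4: Total = 1065.6 umol

1065.6


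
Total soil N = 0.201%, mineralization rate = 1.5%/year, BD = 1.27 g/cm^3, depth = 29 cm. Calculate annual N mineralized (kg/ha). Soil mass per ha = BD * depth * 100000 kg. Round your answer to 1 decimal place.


Step 1: Soil mass per ha = BD * depth * 100000 = 1.27 * 29 * 100000 = 3683000 kg
Step 2: Total N pool = soil mass * N%/100 = 3683000 * 0.201/100 = 7402.83 kg/ha
Step 3: N mineralized = N pool * rate%/100 = 7402.83 * 1.5/100 = 111.0 kg/ha/yr

111.0


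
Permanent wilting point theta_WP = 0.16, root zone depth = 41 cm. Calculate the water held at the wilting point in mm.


Step 1: Water (mm) = theta_WP * depth * 10
Step 2: Water = 0.16 * 41 * 10
Step 3: Water = 65.6 mm

65.6


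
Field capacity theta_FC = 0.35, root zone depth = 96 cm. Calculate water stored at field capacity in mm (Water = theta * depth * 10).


Step 1: Water (mm) = theta_FC * depth (cm) * 10
Step 2: Water = 0.35 * 96 * 10
Step 3: Water = 336.0 mm

336.0


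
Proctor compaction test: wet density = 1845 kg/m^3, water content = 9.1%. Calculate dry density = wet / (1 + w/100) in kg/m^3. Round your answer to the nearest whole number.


Step 1: Dry density = wet density / (1 + w/100)
Step 2: Dry density = 1845 / (1 + 9.1/100)
Step 3: Dry density = 1845 / 1.091
Step 4: Dry density = 1691 kg/m^3

1691


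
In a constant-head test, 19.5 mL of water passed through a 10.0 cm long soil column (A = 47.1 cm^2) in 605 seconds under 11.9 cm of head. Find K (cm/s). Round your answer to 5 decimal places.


Step 1: K = Q * L / (A * t * h)
Step 2: Numerator = 19.5 * 10.0 = 195.0
Step 3: Denominator = 47.1 * 605 * 11.9 = 339096.45
Step 4: K = 195.0 / 339096.45 = 0.00058 cm/s

0.00058


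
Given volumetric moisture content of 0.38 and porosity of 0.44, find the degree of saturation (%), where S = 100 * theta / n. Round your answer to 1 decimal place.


Step 1: S = 100 * theta_v / n
Step 2: S = 100 * 0.38 / 0.44
Step 3: S = 86.4%

86.4


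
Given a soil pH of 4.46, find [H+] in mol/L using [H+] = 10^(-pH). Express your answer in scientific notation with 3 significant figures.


Step 1: [H+] = 10^(-pH)
Step 2: [H+] = 10^(-4.46)
Step 3: [H+] = 3.47e-05 mol/L

3.47e-05


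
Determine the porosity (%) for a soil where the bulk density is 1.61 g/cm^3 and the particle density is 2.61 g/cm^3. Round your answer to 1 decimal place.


Step 1: Formula: n = 100 * (1 - BD / PD)
Step 2: n = 100 * (1 - 1.61 / 2.61)
Step 3: n = 100 * (1 - 0.61686)
Step 4: n = 38.3%

38.3


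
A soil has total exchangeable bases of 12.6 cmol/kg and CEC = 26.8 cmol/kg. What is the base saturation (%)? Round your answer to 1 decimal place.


Step 1: BS = 100 * (sum of bases) / CEC
Step 2: BS = 100 * 12.6 / 26.8
Step 3: BS = 47.0%

47.0


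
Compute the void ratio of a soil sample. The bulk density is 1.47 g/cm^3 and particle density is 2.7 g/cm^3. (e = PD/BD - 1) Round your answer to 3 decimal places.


Step 1: e = PD / BD - 1
Step 2: e = 2.7 / 1.47 - 1
Step 3: e = 1.83673 - 1
Step 4: e = 0.837

0.837


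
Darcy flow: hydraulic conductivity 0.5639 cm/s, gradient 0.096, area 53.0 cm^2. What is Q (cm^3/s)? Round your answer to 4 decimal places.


Step 1: Apply Darcy's law: Q = K * i * A
Step 2: Q = 0.5639 * 0.096 * 53.0
Step 3: Q = 2.8691 cm^3/s

2.8691


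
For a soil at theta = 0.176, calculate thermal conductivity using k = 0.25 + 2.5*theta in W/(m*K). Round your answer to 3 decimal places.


Step 1: k = 0.25 + 2.5 * theta
Step 2: k = 0.25 + 2.5 * 0.176
Step 3: k = 0.25 + 0.44
Step 4: k = 0.69 W/(m*K)

0.69


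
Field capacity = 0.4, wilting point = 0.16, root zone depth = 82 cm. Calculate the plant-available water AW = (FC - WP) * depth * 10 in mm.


Step 1: Available water = (FC - WP) * depth * 10
Step 2: AW = (0.4 - 0.16) * 82 * 10
Step 3: AW = 0.24 * 82 * 10
Step 4: AW = 196.8 mm

196.8


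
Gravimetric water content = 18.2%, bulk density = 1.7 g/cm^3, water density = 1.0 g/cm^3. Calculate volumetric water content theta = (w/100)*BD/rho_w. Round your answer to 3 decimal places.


Step 1: theta = (w / 100) * BD / rho_w
Step 2: theta = (18.2 / 100) * 1.7 / 1.0
Step 3: theta = 0.182 * 1.7
Step 4: theta = 0.309

0.309


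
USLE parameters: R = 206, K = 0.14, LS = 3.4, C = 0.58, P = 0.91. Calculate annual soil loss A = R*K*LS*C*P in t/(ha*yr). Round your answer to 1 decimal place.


Step 1: A = R * K * LS * C * P
Step 2: R * K = 206 * 0.14 = 28.84
Step 3: (R*K) * LS = 28.84 * 3.4 = 98.056
Step 4: * C * P = 98.056 * 0.58 * 0.91 = 51.8
Step 5: A = 51.8 t/(ha*yr)

51.8


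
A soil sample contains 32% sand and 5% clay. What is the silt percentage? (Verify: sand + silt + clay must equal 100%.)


Step 1: sand + silt + clay = 100%
Step 2: silt = 100 - sand - clay
Step 3: silt = 100 - 32 - 5
Step 4: silt = 63%

63


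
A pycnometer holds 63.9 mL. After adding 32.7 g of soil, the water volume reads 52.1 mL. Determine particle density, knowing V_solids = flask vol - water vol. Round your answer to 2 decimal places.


Step 1: Volume of solids = flask volume - water volume with soil
Step 2: V_solids = 63.9 - 52.1 = 11.8 mL
Step 3: Particle density = mass / V_solids = 32.7 / 11.8 = 2.77 g/cm^3

2.77


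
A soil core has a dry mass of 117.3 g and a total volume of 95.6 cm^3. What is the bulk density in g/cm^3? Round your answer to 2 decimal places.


Step 1: Identify the formula: BD = dry mass / volume
Step 2: Substitute values: BD = 117.3 / 95.6
Step 3: BD = 1.23 g/cm^3

1.23


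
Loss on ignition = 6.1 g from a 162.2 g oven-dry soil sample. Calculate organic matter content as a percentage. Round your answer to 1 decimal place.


Step 1: OM% = 100 * LOI / sample mass
Step 2: OM = 100 * 6.1 / 162.2
Step 3: OM = 3.8%

3.8


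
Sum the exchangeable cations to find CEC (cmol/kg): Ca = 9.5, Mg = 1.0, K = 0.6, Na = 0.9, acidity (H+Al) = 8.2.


Step 1: CEC = Ca + Mg + K + Na + (H+Al)
Step 2: CEC = 9.5 + 1.0 + 0.6 + 0.9 + 8.2
Step 3: CEC = 20.2 cmol/kg

20.2


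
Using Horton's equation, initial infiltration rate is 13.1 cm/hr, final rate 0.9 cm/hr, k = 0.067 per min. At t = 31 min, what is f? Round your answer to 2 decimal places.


Step 1: f = fc + (f0 - fc) * exp(-k * t)
Step 2: exp(-0.067 * 31) = 0.125306
Step 3: f = 0.9 + (13.1 - 0.9) * 0.125306
Step 4: f = 0.9 + 12.2 * 0.125306
Step 5: f = 2.43 cm/hr

2.43


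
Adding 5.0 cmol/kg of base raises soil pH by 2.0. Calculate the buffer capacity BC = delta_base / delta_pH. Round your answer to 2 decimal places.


Step 1: BC = change in base / change in pH
Step 2: BC = 5.0 / 2.0
Step 3: BC = 2.5 cmol/(kg*pH unit)

2.5


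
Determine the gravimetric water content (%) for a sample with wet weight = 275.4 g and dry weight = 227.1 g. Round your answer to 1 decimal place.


Step 1: Water mass = wet - dry = 275.4 - 227.1 = 48.3 g
Step 2: w = 100 * water mass / dry mass
Step 3: w = 100 * 48.3 / 227.1 = 21.3%

21.3


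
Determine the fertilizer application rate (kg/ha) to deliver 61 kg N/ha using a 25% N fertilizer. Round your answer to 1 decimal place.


Step 1: Fertilizer rate = target N / (N content / 100)
Step 2: Rate = 61 / (25 / 100)
Step 3: Rate = 61 / 0.25
Step 4: Rate = 244.0 kg/ha

244.0


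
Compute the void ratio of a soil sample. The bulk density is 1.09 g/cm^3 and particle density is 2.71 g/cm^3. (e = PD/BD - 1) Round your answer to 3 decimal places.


Step 1: e = PD / BD - 1
Step 2: e = 2.71 / 1.09 - 1
Step 3: e = 2.48624 - 1
Step 4: e = 1.486

1.486


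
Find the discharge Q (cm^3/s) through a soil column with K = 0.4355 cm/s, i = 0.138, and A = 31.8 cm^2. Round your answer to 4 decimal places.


Step 1: Apply Darcy's law: Q = K * i * A
Step 2: Q = 0.4355 * 0.138 * 31.8
Step 3: Q = 1.9111 cm^3/s

1.9111


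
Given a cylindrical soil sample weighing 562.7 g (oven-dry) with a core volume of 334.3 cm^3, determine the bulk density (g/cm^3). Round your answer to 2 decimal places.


Step 1: Identify the formula: BD = dry mass / volume
Step 2: Substitute values: BD = 562.7 / 334.3
Step 3: BD = 1.68 g/cm^3

1.68


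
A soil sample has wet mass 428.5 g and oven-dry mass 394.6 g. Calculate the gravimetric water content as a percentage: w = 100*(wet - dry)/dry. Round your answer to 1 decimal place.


Step 1: Water mass = wet - dry = 428.5 - 394.6 = 33.9 g
Step 2: w = 100 * water mass / dry mass
Step 3: w = 100 * 33.9 / 394.6 = 8.6%

8.6


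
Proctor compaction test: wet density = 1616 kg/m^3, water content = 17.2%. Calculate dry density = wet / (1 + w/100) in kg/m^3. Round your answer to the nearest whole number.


Step 1: Dry density = wet density / (1 + w/100)
Step 2: Dry density = 1616 / (1 + 17.2/100)
Step 3: Dry density = 1616 / 1.172
Step 4: Dry density = 1379 kg/m^3

1379


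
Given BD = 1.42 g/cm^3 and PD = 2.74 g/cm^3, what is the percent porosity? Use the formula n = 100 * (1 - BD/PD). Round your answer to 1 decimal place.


Step 1: Formula: n = 100 * (1 - BD / PD)
Step 2: n = 100 * (1 - 1.42 / 2.74)
Step 3: n = 100 * (1 - 0.51825)
Step 4: n = 48.2%

48.2


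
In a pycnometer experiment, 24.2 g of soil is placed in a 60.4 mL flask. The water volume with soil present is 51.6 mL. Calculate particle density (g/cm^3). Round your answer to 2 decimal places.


Step 1: Volume of solids = flask volume - water volume with soil
Step 2: V_solids = 60.4 - 51.6 = 8.8 mL
Step 3: Particle density = mass / V_solids = 24.2 / 8.8 = 2.75 g/cm^3

2.75


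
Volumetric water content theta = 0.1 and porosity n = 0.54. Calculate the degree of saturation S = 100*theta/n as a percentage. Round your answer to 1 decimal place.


Step 1: S = 100 * theta_v / n
Step 2: S = 100 * 0.1 / 0.54
Step 3: S = 18.5%

18.5


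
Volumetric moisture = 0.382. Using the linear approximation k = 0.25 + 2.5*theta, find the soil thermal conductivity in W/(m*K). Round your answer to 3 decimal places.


Step 1: k = 0.25 + 2.5 * theta
Step 2: k = 0.25 + 2.5 * 0.382
Step 3: k = 0.25 + 0.955
Step 4: k = 1.205 W/(m*K)

1.205


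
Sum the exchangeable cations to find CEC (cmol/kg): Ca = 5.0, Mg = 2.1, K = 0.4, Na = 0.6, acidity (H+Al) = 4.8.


Step 1: CEC = Ca + Mg + K + Na + (H+Al)
Step 2: CEC = 5.0 + 2.1 + 0.4 + 0.6 + 4.8
Step 3: CEC = 12.9 cmol/kg

12.9


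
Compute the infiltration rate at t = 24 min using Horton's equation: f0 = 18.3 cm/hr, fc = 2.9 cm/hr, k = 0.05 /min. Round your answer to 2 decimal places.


Step 1: f = fc + (f0 - fc) * exp(-k * t)
Step 2: exp(-0.05 * 24) = 0.301194
Step 3: f = 2.9 + (18.3 - 2.9) * 0.301194
Step 4: f = 2.9 + 15.4 * 0.301194
Step 5: f = 7.54 cm/hr

7.54


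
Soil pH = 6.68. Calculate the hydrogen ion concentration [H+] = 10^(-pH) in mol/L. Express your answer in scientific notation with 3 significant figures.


Step 1: [H+] = 10^(-pH)
Step 2: [H+] = 10^(-6.68)
Step 3: [H+] = 2.09e-07 mol/L

2.09e-07


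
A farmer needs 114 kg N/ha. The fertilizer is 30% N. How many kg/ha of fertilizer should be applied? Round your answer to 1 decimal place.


Step 1: Fertilizer rate = target N / (N content / 100)
Step 2: Rate = 114 / (30 / 100)
Step 3: Rate = 114 / 0.3
Step 4: Rate = 380.0 kg/ha

380.0


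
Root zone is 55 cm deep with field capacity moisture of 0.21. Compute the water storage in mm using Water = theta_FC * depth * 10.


Step 1: Water (mm) = theta_FC * depth (cm) * 10
Step 2: Water = 0.21 * 55 * 10
Step 3: Water = 115.5 mm

115.5


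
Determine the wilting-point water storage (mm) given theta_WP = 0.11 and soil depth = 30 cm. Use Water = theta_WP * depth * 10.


Step 1: Water (mm) = theta_WP * depth * 10
Step 2: Water = 0.11 * 30 * 10
Step 3: Water = 33.0 mm

33.0


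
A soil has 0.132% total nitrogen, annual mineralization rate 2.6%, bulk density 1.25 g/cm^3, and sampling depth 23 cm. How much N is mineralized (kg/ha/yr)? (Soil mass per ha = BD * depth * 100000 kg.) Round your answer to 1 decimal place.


Step 1: Soil mass per ha = BD * depth * 100000 = 1.25 * 23 * 100000 = 2875000 kg
Step 2: Total N pool = soil mass * N%/100 = 2875000 * 0.132/100 = 3795.0 kg/ha
Step 3: N mineralized = N pool * rate%/100 = 3795.0 * 2.6/100 = 98.7 kg/ha/yr

98.7


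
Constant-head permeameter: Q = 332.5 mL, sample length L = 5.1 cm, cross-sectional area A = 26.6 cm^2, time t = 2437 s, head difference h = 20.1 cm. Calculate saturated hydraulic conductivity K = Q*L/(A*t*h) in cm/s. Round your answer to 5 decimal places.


Step 1: K = Q * L / (A * t * h)
Step 2: Numerator = 332.5 * 5.1 = 1695.75
Step 3: Denominator = 26.6 * 2437 * 20.1 = 1302966.42
Step 4: K = 1695.75 / 1302966.42 = 0.0013 cm/s

0.0013


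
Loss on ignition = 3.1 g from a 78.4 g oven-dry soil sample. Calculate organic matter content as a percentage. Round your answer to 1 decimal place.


Step 1: OM% = 100 * LOI / sample mass
Step 2: OM = 100 * 3.1 / 78.4
Step 3: OM = 4.0%

4.0


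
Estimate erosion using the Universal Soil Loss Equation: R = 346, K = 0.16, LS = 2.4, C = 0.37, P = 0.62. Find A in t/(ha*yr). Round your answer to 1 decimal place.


Step 1: A = R * K * LS * C * P
Step 2: R * K = 346 * 0.16 = 55.36
Step 3: (R*K) * LS = 55.36 * 2.4 = 132.864
Step 4: * C * P = 132.864 * 0.37 * 0.62 = 30.5
Step 5: A = 30.5 t/(ha*yr)

30.5


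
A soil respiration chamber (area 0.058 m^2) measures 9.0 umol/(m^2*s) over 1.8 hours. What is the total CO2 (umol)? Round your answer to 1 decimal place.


Step 1: Convert time to seconds: 1.8 hr * 3600 = 6480.0 s
Step 2: Total = flux * area * time_s
Step 3: Total = 9.0 * 0.058 * 6480.0
Step 4: Total = 3382.6 umol

3382.6


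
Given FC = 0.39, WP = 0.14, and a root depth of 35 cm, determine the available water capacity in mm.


Step 1: Available water = (FC - WP) * depth * 10
Step 2: AW = (0.39 - 0.14) * 35 * 10
Step 3: AW = 0.25 * 35 * 10
Step 4: AW = 87.5 mm

87.5


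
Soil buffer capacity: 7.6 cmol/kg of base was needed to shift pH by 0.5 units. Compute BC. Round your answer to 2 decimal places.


Step 1: BC = change in base / change in pH
Step 2: BC = 7.6 / 0.5
Step 3: BC = 15.2 cmol/(kg*pH unit)

15.2


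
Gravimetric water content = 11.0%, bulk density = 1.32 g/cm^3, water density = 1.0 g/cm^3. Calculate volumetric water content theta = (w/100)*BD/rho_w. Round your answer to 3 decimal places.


Step 1: theta = (w / 100) * BD / rho_w
Step 2: theta = (11.0 / 100) * 1.32 / 1.0
Step 3: theta = 0.11 * 1.32
Step 4: theta = 0.145

0.145


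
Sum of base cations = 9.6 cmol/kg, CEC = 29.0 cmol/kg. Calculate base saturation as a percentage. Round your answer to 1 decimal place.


Step 1: BS = 100 * (sum of bases) / CEC
Step 2: BS = 100 * 9.6 / 29.0
Step 3: BS = 33.1%

33.1


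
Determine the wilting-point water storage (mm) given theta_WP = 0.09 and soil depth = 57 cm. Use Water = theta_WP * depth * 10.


Step 1: Water (mm) = theta_WP * depth * 10
Step 2: Water = 0.09 * 57 * 10
Step 3: Water = 51.3 mm

51.3


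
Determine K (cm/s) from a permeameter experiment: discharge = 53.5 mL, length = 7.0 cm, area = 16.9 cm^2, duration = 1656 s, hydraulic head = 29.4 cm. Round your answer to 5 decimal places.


Step 1: K = Q * L / (A * t * h)
Step 2: Numerator = 53.5 * 7.0 = 374.5
Step 3: Denominator = 16.9 * 1656 * 29.4 = 822800.16
Step 4: K = 374.5 / 822800.16 = 0.00046 cm/s

0.00046


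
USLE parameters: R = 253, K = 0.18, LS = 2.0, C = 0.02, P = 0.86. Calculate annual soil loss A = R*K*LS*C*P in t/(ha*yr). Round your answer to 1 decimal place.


Step 1: A = R * K * LS * C * P
Step 2: R * K = 253 * 0.18 = 45.54
Step 3: (R*K) * LS = 45.54 * 2.0 = 91.08
Step 4: * C * P = 91.08 * 0.02 * 0.86 = 1.6
Step 5: A = 1.6 t/(ha*yr)

1.6


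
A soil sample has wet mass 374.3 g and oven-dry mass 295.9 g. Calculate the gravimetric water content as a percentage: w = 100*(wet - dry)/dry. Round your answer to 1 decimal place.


Step 1: Water mass = wet - dry = 374.3 - 295.9 = 78.4 g
Step 2: w = 100 * water mass / dry mass
Step 3: w = 100 * 78.4 / 295.9 = 26.5%

26.5


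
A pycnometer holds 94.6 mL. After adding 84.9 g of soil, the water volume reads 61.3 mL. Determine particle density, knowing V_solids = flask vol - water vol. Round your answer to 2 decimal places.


Step 1: Volume of solids = flask volume - water volume with soil
Step 2: V_solids = 94.6 - 61.3 = 33.3 mL
Step 3: Particle density = mass / V_solids = 84.9 / 33.3 = 2.55 g/cm^3

2.55


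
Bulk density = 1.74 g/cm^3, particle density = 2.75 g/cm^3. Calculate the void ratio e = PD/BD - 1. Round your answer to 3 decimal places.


Step 1: e = PD / BD - 1
Step 2: e = 2.75 / 1.74 - 1
Step 3: e = 1.58046 - 1
Step 4: e = 0.58

0.58


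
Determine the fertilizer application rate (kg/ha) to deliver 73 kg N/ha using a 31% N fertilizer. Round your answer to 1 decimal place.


Step 1: Fertilizer rate = target N / (N content / 100)
Step 2: Rate = 73 / (31 / 100)
Step 3: Rate = 73 / 0.31
Step 4: Rate = 235.5 kg/ha

235.5


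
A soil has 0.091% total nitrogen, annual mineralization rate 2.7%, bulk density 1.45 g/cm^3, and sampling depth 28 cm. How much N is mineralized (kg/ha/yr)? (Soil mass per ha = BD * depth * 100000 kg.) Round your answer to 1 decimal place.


Step 1: Soil mass per ha = BD * depth * 100000 = 1.45 * 28 * 100000 = 4060000 kg
Step 2: Total N pool = soil mass * N%/100 = 4060000 * 0.091/100 = 3694.6 kg/ha
Step 3: N mineralized = N pool * rate%/100 = 3694.6 * 2.7/100 = 99.8 kg/ha/yr

99.8


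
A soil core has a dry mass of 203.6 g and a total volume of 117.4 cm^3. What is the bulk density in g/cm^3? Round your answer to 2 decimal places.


Step 1: Identify the formula: BD = dry mass / volume
Step 2: Substitute values: BD = 203.6 / 117.4
Step 3: BD = 1.73 g/cm^3

1.73


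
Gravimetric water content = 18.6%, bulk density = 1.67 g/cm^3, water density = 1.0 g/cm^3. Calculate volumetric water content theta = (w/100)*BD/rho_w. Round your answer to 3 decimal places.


Step 1: theta = (w / 100) * BD / rho_w
Step 2: theta = (18.6 / 100) * 1.67 / 1.0
Step 3: theta = 0.186 * 1.67
Step 4: theta = 0.311

0.311


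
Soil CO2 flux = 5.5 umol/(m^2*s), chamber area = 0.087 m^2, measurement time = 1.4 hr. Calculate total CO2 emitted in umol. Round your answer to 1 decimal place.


Step 1: Convert time to seconds: 1.4 hr * 3600 = 5040.0 s
Step 2: Total = flux * area * time_s
Step 3: Total = 5.5 * 0.087 * 5040.0
Step 4: Total = 2411.6 umol

2411.6


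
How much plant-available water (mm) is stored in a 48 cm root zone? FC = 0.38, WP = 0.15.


Step 1: Available water = (FC - WP) * depth * 10
Step 2: AW = (0.38 - 0.15) * 48 * 10
Step 3: AW = 0.23 * 48 * 10
Step 4: AW = 110.4 mm

110.4


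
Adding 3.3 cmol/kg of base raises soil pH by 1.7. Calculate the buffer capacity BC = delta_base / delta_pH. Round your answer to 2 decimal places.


Step 1: BC = change in base / change in pH
Step 2: BC = 3.3 / 1.7
Step 3: BC = 1.94 cmol/(kg*pH unit)

1.94


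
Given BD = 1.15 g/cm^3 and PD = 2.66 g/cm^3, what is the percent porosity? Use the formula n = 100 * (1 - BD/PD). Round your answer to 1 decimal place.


Step 1: Formula: n = 100 * (1 - BD / PD)
Step 2: n = 100 * (1 - 1.15 / 2.66)
Step 3: n = 100 * (1 - 0.43233)
Step 4: n = 56.8%

56.8


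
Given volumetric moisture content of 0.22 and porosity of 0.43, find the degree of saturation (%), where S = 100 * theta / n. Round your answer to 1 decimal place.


Step 1: S = 100 * theta_v / n
Step 2: S = 100 * 0.22 / 0.43
Step 3: S = 51.2%

51.2


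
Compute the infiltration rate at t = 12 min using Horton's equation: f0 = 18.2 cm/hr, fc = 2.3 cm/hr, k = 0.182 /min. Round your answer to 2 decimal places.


Step 1: f = fc + (f0 - fc) * exp(-k * t)
Step 2: exp(-0.182 * 12) = 0.11259
Step 3: f = 2.3 + (18.2 - 2.3) * 0.11259
Step 4: f = 2.3 + 15.9 * 0.11259
Step 5: f = 4.09 cm/hr

4.09


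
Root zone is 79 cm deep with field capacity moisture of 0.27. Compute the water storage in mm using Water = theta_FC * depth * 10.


Step 1: Water (mm) = theta_FC * depth (cm) * 10
Step 2: Water = 0.27 * 79 * 10
Step 3: Water = 213.3 mm

213.3


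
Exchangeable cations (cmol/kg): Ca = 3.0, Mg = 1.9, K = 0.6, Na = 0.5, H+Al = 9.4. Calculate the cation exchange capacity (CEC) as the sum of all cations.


Step 1: CEC = Ca + Mg + K + Na + (H+Al)
Step 2: CEC = 3.0 + 1.9 + 0.6 + 0.5 + 9.4
Step 3: CEC = 15.4 cmol/kg

15.4


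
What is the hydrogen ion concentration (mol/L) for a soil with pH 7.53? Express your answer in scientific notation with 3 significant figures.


Step 1: [H+] = 10^(-pH)
Step 2: [H+] = 10^(-7.53)
Step 3: [H+] = 2.95e-08 mol/L

2.95e-08


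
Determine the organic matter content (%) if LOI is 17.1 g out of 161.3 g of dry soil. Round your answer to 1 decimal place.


Step 1: OM% = 100 * LOI / sample mass
Step 2: OM = 100 * 17.1 / 161.3
Step 3: OM = 10.6%

10.6


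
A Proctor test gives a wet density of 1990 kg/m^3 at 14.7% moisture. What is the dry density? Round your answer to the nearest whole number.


Step 1: Dry density = wet density / (1 + w/100)
Step 2: Dry density = 1990 / (1 + 14.7/100)
Step 3: Dry density = 1990 / 1.147
Step 4: Dry density = 1735 kg/m^3

1735


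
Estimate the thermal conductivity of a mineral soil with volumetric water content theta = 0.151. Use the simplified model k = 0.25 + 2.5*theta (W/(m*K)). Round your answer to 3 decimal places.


Step 1: k = 0.25 + 2.5 * theta
Step 2: k = 0.25 + 2.5 * 0.151
Step 3: k = 0.25 + 0.378
Step 4: k = 0.628 W/(m*K)

0.628


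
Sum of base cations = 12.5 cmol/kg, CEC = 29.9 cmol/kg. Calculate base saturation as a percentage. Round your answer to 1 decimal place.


Step 1: BS = 100 * (sum of bases) / CEC
Step 2: BS = 100 * 12.5 / 29.9
Step 3: BS = 41.8%

41.8


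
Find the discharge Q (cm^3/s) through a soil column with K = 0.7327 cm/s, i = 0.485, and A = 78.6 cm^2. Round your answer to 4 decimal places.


Step 1: Apply Darcy's law: Q = K * i * A
Step 2: Q = 0.7327 * 0.485 * 78.6
Step 3: Q = 27.9313 cm^3/s

27.9313


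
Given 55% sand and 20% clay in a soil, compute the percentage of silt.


Step 1: sand + silt + clay = 100%
Step 2: silt = 100 - sand - clay
Step 3: silt = 100 - 55 - 20
Step 4: silt = 25%

25


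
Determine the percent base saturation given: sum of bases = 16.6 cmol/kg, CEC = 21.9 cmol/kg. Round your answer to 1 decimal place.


Step 1: BS = 100 * (sum of bases) / CEC
Step 2: BS = 100 * 16.6 / 21.9
Step 3: BS = 75.8%

75.8


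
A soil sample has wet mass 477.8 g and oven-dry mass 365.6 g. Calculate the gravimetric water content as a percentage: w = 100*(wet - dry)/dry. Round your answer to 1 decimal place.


Step 1: Water mass = wet - dry = 477.8 - 365.6 = 112.2 g
Step 2: w = 100 * water mass / dry mass
Step 3: w = 100 * 112.2 / 365.6 = 30.7%

30.7


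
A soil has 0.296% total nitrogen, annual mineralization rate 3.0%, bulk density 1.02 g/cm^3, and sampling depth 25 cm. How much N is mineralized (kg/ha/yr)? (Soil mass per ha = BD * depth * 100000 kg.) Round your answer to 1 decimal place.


Step 1: Soil mass per ha = BD * depth * 100000 = 1.02 * 25 * 100000 = 2550000 kg
Step 2: Total N pool = soil mass * N%/100 = 2550000 * 0.296/100 = 7548.0 kg/ha
Step 3: N mineralized = N pool * rate%/100 = 7548.0 * 3.0/100 = 226.4 kg/ha/yr

226.4


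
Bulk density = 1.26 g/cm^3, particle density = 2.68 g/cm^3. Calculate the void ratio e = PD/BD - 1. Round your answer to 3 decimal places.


Step 1: e = PD / BD - 1
Step 2: e = 2.68 / 1.26 - 1
Step 3: e = 2.12698 - 1
Step 4: e = 1.127

1.127


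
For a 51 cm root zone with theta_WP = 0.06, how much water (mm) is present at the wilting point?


Step 1: Water (mm) = theta_WP * depth * 10
Step 2: Water = 0.06 * 51 * 10
Step 3: Water = 30.6 mm

30.6


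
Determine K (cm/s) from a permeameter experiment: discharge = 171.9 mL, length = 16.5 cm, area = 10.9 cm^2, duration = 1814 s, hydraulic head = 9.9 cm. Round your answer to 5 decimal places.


Step 1: K = Q * L / (A * t * h)
Step 2: Numerator = 171.9 * 16.5 = 2836.35
Step 3: Denominator = 10.9 * 1814 * 9.9 = 195748.74
Step 4: K = 2836.35 / 195748.74 = 0.01449 cm/s

0.01449


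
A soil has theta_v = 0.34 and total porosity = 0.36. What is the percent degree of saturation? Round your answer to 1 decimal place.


Step 1: S = 100 * theta_v / n
Step 2: S = 100 * 0.34 / 0.36
Step 3: S = 94.4%

94.4


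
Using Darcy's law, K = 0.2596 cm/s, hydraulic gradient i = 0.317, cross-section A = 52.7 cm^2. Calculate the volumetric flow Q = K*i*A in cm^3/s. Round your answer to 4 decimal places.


Step 1: Apply Darcy's law: Q = K * i * A
Step 2: Q = 0.2596 * 0.317 * 52.7
Step 3: Q = 4.3369 cm^3/s

4.3369


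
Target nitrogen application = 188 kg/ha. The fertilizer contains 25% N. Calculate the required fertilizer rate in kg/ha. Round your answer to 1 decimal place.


Step 1: Fertilizer rate = target N / (N content / 100)
Step 2: Rate = 188 / (25 / 100)
Step 3: Rate = 188 / 0.25
Step 4: Rate = 752.0 kg/ha

752.0


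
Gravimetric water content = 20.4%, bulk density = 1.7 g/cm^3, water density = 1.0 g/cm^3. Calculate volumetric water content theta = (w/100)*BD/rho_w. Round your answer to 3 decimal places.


Step 1: theta = (w / 100) * BD / rho_w
Step 2: theta = (20.4 / 100) * 1.7 / 1.0
Step 3: theta = 0.204 * 1.7
Step 4: theta = 0.347

0.347


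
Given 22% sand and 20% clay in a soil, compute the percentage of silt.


Step 1: sand + silt + clay = 100%
Step 2: silt = 100 - sand - clay
Step 3: silt = 100 - 22 - 20
Step 4: silt = 58%

58


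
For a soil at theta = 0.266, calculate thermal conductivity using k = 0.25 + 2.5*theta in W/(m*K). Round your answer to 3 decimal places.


Step 1: k = 0.25 + 2.5 * theta
Step 2: k = 0.25 + 2.5 * 0.266
Step 3: k = 0.25 + 0.665
Step 4: k = 0.915 W/(m*K)

0.915


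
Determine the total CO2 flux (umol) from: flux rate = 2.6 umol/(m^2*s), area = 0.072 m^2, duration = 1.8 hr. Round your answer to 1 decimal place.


Step 1: Convert time to seconds: 1.8 hr * 3600 = 6480.0 s
Step 2: Total = flux * area * time_s
Step 3: Total = 2.6 * 0.072 * 6480.0
Step 4: Total = 1213.1 umol

1213.1


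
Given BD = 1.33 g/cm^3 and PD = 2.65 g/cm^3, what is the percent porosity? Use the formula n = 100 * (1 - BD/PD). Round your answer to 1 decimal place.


Step 1: Formula: n = 100 * (1 - BD / PD)
Step 2: n = 100 * (1 - 1.33 / 2.65)
Step 3: n = 100 * (1 - 0.50189)
Step 4: n = 49.8%

49.8


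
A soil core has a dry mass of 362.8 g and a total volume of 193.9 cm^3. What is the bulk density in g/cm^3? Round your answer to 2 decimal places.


Step 1: Identify the formula: BD = dry mass / volume
Step 2: Substitute values: BD = 362.8 / 193.9
Step 3: BD = 1.87 g/cm^3

1.87


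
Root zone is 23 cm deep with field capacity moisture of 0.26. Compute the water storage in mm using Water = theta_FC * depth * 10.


Step 1: Water (mm) = theta_FC * depth (cm) * 10
Step 2: Water = 0.26 * 23 * 10
Step 3: Water = 59.8 mm

59.8


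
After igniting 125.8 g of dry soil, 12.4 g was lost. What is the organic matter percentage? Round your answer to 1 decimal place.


Step 1: OM% = 100 * LOI / sample mass
Step 2: OM = 100 * 12.4 / 125.8
Step 3: OM = 9.9%

9.9


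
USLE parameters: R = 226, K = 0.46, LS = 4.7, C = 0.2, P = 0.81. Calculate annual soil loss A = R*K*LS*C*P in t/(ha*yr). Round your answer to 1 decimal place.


Step 1: A = R * K * LS * C * P
Step 2: R * K = 226 * 0.46 = 103.96
Step 3: (R*K) * LS = 103.96 * 4.7 = 488.612
Step 4: * C * P = 488.612 * 0.2 * 0.81 = 79.2
Step 5: A = 79.2 t/(ha*yr)

79.2


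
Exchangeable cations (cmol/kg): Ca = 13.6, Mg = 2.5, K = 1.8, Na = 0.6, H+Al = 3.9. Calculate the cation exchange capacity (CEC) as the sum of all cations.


Step 1: CEC = Ca + Mg + K + Na + (H+Al)
Step 2: CEC = 13.6 + 2.5 + 1.8 + 0.6 + 3.9
Step 3: CEC = 22.4 cmol/kg

22.4


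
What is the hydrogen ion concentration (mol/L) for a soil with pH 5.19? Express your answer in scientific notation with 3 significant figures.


Step 1: [H+] = 10^(-pH)
Step 2: [H+] = 10^(-5.19)
Step 3: [H+] = 6.46e-06 mol/L

6.46e-06


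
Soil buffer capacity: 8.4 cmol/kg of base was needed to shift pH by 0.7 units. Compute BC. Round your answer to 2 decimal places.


Step 1: BC = change in base / change in pH
Step 2: BC = 8.4 / 0.7
Step 3: BC = 12.0 cmol/(kg*pH unit)

12.0


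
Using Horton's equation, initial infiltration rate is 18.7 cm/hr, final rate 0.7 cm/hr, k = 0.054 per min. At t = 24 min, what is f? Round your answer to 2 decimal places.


Step 1: f = fc + (f0 - fc) * exp(-k * t)
Step 2: exp(-0.054 * 24) = 0.273624
Step 3: f = 0.7 + (18.7 - 0.7) * 0.273624
Step 4: f = 0.7 + 18.0 * 0.273624
Step 5: f = 5.63 cm/hr

5.63


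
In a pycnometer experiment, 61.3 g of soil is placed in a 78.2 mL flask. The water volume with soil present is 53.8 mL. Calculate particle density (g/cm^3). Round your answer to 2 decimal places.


Step 1: Volume of solids = flask volume - water volume with soil
Step 2: V_solids = 78.2 - 53.8 = 24.4 mL
Step 3: Particle density = mass / V_solids = 61.3 / 24.4 = 2.51 g/cm^3

2.51


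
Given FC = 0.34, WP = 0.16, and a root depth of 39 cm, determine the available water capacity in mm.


Step 1: Available water = (FC - WP) * depth * 10
Step 2: AW = (0.34 - 0.16) * 39 * 10
Step 3: AW = 0.18 * 39 * 10
Step 4: AW = 70.2 mm

70.2


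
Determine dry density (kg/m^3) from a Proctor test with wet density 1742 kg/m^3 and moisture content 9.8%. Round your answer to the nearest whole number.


Step 1: Dry density = wet density / (1 + w/100)
Step 2: Dry density = 1742 / (1 + 9.8/100)
Step 3: Dry density = 1742 / 1.098
Step 4: Dry density = 1587 kg/m^3

1587


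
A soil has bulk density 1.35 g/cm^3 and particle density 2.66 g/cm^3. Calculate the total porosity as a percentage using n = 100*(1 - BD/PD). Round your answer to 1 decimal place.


Step 1: Formula: n = 100 * (1 - BD / PD)
Step 2: n = 100 * (1 - 1.35 / 2.66)
Step 3: n = 100 * (1 - 0.50752)
Step 4: n = 49.2%

49.2


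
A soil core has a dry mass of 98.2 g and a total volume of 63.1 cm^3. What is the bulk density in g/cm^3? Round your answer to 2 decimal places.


Step 1: Identify the formula: BD = dry mass / volume
Step 2: Substitute values: BD = 98.2 / 63.1
Step 3: BD = 1.56 g/cm^3

1.56


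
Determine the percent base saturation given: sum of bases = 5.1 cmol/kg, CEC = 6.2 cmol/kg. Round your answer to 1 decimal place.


Step 1: BS = 100 * (sum of bases) / CEC
Step 2: BS = 100 * 5.1 / 6.2
Step 3: BS = 82.3%

82.3


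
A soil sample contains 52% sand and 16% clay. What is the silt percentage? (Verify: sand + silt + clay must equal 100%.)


Step 1: sand + silt + clay = 100%
Step 2: silt = 100 - sand - clay
Step 3: silt = 100 - 52 - 16
Step 4: silt = 32%

32


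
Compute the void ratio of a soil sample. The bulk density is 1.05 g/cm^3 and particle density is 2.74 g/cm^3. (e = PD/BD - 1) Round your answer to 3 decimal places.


Step 1: e = PD / BD - 1
Step 2: e = 2.74 / 1.05 - 1
Step 3: e = 2.60952 - 1
Step 4: e = 1.61

1.61


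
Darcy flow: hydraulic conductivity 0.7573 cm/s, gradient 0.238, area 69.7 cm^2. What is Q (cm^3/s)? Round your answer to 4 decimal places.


Step 1: Apply Darcy's law: Q = K * i * A
Step 2: Q = 0.7573 * 0.238 * 69.7
Step 3: Q = 12.5625 cm^3/s

12.5625


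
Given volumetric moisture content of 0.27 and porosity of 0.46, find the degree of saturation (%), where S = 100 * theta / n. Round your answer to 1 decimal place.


Step 1: S = 100 * theta_v / n
Step 2: S = 100 * 0.27 / 0.46
Step 3: S = 58.7%

58.7


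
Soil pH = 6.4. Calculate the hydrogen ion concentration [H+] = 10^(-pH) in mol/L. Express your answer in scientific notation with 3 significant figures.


Step 1: [H+] = 10^(-pH)
Step 2: [H+] = 10^(-6.4)
Step 3: [H+] = 3.98e-07 mol/L

3.98e-07


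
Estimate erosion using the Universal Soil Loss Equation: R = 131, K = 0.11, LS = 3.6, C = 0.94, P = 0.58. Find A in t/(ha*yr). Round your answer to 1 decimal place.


Step 1: A = R * K * LS * C * P
Step 2: R * K = 131 * 0.11 = 14.41
Step 3: (R*K) * LS = 14.41 * 3.6 = 51.876
Step 4: * C * P = 51.876 * 0.94 * 0.58 = 28.3
Step 5: A = 28.3 t/(ha*yr)

28.3


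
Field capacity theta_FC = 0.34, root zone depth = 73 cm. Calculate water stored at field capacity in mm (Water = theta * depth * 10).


Step 1: Water (mm) = theta_FC * depth (cm) * 10
Step 2: Water = 0.34 * 73 * 10
Step 3: Water = 248.2 mm

248.2


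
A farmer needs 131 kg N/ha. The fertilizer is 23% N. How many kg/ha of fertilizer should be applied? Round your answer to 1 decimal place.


Step 1: Fertilizer rate = target N / (N content / 100)
Step 2: Rate = 131 / (23 / 100)
Step 3: Rate = 131 / 0.23
Step 4: Rate = 569.6 kg/ha

569.6


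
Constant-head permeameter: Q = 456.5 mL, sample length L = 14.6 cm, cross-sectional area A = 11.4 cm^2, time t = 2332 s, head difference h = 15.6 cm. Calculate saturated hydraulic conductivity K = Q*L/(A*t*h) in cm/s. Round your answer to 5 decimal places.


Step 1: K = Q * L / (A * t * h)
Step 2: Numerator = 456.5 * 14.6 = 6664.9
Step 3: Denominator = 11.4 * 2332 * 15.6 = 414722.88
Step 4: K = 6664.9 / 414722.88 = 0.01607 cm/s

0.01607


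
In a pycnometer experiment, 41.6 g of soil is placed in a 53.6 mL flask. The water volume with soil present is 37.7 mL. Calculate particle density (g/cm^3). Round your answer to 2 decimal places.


Step 1: Volume of solids = flask volume - water volume with soil
Step 2: V_solids = 53.6 - 37.7 = 15.9 mL
Step 3: Particle density = mass / V_solids = 41.6 / 15.9 = 2.62 g/cm^3

2.62


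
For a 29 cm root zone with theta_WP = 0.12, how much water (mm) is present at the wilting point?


Step 1: Water (mm) = theta_WP * depth * 10
Step 2: Water = 0.12 * 29 * 10
Step 3: Water = 34.8 mm

34.8


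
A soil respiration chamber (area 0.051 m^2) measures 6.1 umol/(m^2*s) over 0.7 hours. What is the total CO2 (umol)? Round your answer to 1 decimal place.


Step 1: Convert time to seconds: 0.7 hr * 3600 = 2520.0 s
Step 2: Total = flux * area * time_s
Step 3: Total = 6.1 * 0.051 * 2520.0
Step 4: Total = 784.0 umol

784.0


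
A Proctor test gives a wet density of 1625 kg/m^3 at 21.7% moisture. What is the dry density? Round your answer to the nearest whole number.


Step 1: Dry density = wet density / (1 + w/100)
Step 2: Dry density = 1625 / (1 + 21.7/100)
Step 3: Dry density = 1625 / 1.217
Step 4: Dry density = 1335 kg/m^3

1335


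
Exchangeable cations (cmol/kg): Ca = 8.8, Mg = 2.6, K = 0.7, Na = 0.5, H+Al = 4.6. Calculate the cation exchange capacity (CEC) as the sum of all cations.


Step 1: CEC = Ca + Mg + K + Na + (H+Al)
Step 2: CEC = 8.8 + 2.6 + 0.7 + 0.5 + 4.6
Step 3: CEC = 17.2 cmol/kg

17.2


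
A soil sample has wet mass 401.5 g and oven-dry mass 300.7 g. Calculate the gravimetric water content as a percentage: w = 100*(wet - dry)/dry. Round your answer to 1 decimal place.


Step 1: Water mass = wet - dry = 401.5 - 300.7 = 100.8 g
Step 2: w = 100 * water mass / dry mass
Step 3: w = 100 * 100.8 / 300.7 = 33.5%

33.5


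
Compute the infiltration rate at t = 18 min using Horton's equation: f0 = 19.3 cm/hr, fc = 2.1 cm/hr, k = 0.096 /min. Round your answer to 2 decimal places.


Step 1: f = fc + (f0 - fc) * exp(-k * t)
Step 2: exp(-0.096 * 18) = 0.177639
Step 3: f = 2.1 + (19.3 - 2.1) * 0.177639
Step 4: f = 2.1 + 17.2 * 0.177639
Step 5: f = 5.16 cm/hr

5.16


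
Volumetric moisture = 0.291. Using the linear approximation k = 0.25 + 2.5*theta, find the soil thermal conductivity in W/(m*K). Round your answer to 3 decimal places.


Step 1: k = 0.25 + 2.5 * theta
Step 2: k = 0.25 + 2.5 * 0.291
Step 3: k = 0.25 + 0.728
Step 4: k = 0.978 W/(m*K)

0.978


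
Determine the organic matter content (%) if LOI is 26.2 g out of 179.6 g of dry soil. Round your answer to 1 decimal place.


Step 1: OM% = 100 * LOI / sample mass
Step 2: OM = 100 * 26.2 / 179.6
Step 3: OM = 14.6%

14.6


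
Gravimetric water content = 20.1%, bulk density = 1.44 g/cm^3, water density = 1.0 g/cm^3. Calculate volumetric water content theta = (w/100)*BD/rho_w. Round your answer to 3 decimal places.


Step 1: theta = (w / 100) * BD / rho_w
Step 2: theta = (20.1 / 100) * 1.44 / 1.0
Step 3: theta = 0.201 * 1.44
Step 4: theta = 0.289

0.289


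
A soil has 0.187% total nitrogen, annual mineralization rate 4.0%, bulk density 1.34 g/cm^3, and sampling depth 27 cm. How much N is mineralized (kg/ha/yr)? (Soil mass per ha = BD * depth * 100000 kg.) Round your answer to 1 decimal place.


Step 1: Soil mass per ha = BD * depth * 100000 = 1.34 * 27 * 100000 = 3618000 kg
Step 2: Total N pool = soil mass * N%/100 = 3618000 * 0.187/100 = 6765.66 kg/ha
Step 3: N mineralized = N pool * rate%/100 = 6765.66 * 4.0/100 = 270.6 kg/ha/yr

270.6


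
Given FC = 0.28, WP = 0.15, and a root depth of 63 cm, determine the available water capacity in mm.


Step 1: Available water = (FC - WP) * depth * 10
Step 2: AW = (0.28 - 0.15) * 63 * 10
Step 3: AW = 0.13 * 63 * 10
Step 4: AW = 81.9 mm

81.9
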